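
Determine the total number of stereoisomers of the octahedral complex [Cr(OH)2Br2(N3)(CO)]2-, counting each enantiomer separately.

An octahedron has six vertices in three trans pairs; every non-trans pair is cis.
There are 6 geometric isomers: OH trans, Br trans; OH cis, Br trans; OH trans, Br cis; OH cis, Br cis (3 arrangements, 2 chiral).
Of these, 2 lack any improper symmetry element and so occur as enantiomeric pairs, giving 6 + 2 = 8 stereoisomers in total.

8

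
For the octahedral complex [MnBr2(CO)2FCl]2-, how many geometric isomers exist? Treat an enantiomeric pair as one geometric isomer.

6

In an octahedral complex each vertex has one trans partner and four cis neighbours.
There are 6 geometric isomers: Br trans, CO trans; Br trans, CO cis; Br cis, CO cis (3 arrangements, 2 chiral); Br cis, CO trans.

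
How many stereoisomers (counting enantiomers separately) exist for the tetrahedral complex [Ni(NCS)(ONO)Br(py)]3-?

All four vertices of a tetrahedron are equivalent and mutually adjacent, so cis/trans isomerism cannot arise.
Only one geometric arrangement is possible; it has no improper symmetry element, so it exists as a pair of enantiomers (2 stereoisomers).

2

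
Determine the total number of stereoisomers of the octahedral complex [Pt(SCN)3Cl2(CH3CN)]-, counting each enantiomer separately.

Working through the distinct placements yields 3 geometric isomers: SCN mer, Cl cis; SCN mer, Cl trans; SCN fac, Cl cis.
Each arrangement has an internal mirror plane or centre of symmetry, so none is chiral.

3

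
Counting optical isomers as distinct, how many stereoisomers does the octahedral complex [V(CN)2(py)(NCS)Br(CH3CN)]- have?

15

An octahedron has six vertices in three trans pairs; every non-trans pair is cis.
Placing the ligands in turn and identifying arrangements related by rotation or reflection leaves 9 distinct geometric isomers.
Of these, 6 lack any improper symmetry element and so occur as enantiomeric pairs, giving 9 + 6 = 15 stereoisomers in total.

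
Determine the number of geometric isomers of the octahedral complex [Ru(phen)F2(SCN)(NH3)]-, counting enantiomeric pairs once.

4

An octahedron has six vertices in three trans pairs; every non-trans pair is cis.
Each phen is bidentate and must span two cis positions.
There are 4 geometric isomers: F trans; F cis (3 arrangements, 2 chiral).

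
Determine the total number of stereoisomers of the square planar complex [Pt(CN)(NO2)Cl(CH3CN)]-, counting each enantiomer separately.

3

In a square planar complex each vertex has one trans partner and two cis neighbours.
The distinct arrangements are (3 in all): (CH3CN/Cl trans, CN/NO2 trans); (CH3CN/NO2 trans, CN/Cl trans); (CH3CN/CN trans, Cl/NO2 trans).
Each arrangement has an internal mirror plane or centre of symmetry, so none is chiral.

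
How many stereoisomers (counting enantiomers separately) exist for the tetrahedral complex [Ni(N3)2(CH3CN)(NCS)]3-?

1

All four vertices of a tetrahedron are equivalent and mutually adjacent, so cis/trans isomerism cannot arise.
Only one geometric arrangement is possible.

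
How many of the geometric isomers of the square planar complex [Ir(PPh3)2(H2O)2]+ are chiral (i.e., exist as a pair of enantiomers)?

0

A square has two trans pairs of vertices; adjacent vertices are cis.
The distinct arrangements are (2 in all): PPh3 cis; PPh3 trans.
Each arrangement has an internal mirror plane or centre of symmetry, so none is chiral.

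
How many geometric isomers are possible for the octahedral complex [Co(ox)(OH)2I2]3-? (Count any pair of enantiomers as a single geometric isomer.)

3

In an octahedral complex each vertex has one trans partner and four cis neighbours.
Each ox is bidentate and must span two cis positions.
Working through the distinct placements yields 3 geometric isomers: OH cis, I trans; OH cis, I cis (chiral); OH trans, I cis.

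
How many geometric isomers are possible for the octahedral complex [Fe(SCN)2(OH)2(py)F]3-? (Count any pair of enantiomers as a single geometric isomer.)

6

The six octahedral sites form three mutually perpendicular trans pairs.
Working through the distinct placements yields 6 geometric isomers: SCN cis, OH cis (3 arrangements, 2 chiral); SCN trans, OH cis; SCN cis, OH trans; SCN trans, OH trans.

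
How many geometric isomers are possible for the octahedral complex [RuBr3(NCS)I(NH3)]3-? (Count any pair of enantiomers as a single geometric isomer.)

4

In an octahedral complex each vertex has one trans partner and four cis neighbours.
Working through the distinct placements yields 4 geometric isomers: Br mer (3 arrangements); Br fac (chiral).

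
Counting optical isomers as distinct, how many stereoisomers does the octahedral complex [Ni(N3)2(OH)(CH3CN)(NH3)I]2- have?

In an octahedral complex each vertex has one trans partner and four cis neighbours.
Systematic enumeration (placing each ligand type in turn and discarding arrangements equivalent by rotation or reflection) gives 9 geometric isomers.
Of these, 6 lack any improper symmetry element and so occur as enantiomeric pairs, giving 9 + 6 = 15 stereoisomers in total.

15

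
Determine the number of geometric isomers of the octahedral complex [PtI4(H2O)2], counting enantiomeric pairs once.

An octahedron has six vertices in three trans pairs; every non-trans pair is cis.
The distinct arrangements are (2 in all): H2O trans; H2O cis.

2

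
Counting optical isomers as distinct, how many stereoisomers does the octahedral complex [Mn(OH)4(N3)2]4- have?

The six octahedral sites form three mutually perpendicular trans pairs.
There are 2 geometric isomers: N3 trans; N3 cis.
Each arrangement has an internal mirror plane or centre of symmetry, so none is chiral.

2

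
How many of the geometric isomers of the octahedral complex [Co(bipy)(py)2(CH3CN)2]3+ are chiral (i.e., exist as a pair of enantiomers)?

The six octahedral sites form three mutually perpendicular trans pairs.
Each bipy is bidentate and must span two cis positions.
The distinct arrangements are (3 in all): py cis, CH3CN trans; py trans, CH3CN cis; py cis, CH3CN cis (chiral).
One of these lacks any improper symmetry element and so occurs as an enantiomeric pair, giving 3 + 1 = 4 stereoisomers in total.

1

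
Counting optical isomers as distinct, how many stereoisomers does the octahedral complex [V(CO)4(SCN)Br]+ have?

2

Systematic placement gives 2 geometric isomers: SCN and Br mutually cis; SCN and Br mutually trans.
Each arrangement has an internal mirror plane or centre of symmetry, so none is chiral.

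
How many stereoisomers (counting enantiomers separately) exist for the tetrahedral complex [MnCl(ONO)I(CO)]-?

2

In a tetrahedral complex all four positions are equivalent and every pair of ligands is adjacent — there is no cis/trans distinction.
Only one geometric arrangement is possible; it has no improper symmetry element, so it exists as a pair of enantiomers (2 stereoisomers).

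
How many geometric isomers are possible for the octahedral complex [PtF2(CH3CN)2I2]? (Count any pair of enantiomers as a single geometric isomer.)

5

An octahedron has six vertices in three trans pairs; every non-trans pair is cis.
The distinct arrangements are (5 in all): F trans, CH3CN trans, I trans; F cis, CH3CN trans, I cis; F cis, CH3CN cis, I trans; F cis, CH3CN cis, I cis (chiral); F trans, CH3CN cis, I cis.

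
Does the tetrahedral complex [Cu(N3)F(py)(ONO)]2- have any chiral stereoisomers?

yes

All four vertices of a tetrahedron are equivalent and mutually adjacent, so cis/trans isomerism cannot arise.
Only one geometric arrangement is possible; it has no improper symmetry element, so it exists as a pair of enantiomers (2 stereoisomers).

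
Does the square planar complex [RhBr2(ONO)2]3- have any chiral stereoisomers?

A square has two trans pairs of vertices; adjacent vertices are cis.
Working through the distinct placements yields 2 geometric isomers: Br cis; Br trans.
Each arrangement has an internal mirror plane or centre of symmetry, so none is chiral.

no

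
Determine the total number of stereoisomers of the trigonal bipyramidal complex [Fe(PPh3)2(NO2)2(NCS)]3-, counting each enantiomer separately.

6

In a trigonal bipyramid the two axial positions differ from the three equatorial ones.
Placing the ligands in turn and identifying arrangements related by rotation or reflection leaves 5 distinct geometric isomers.
One of these lacks any improper symmetry element and so occurs as an enantiomeric pair, giving 5 + 1 = 6 stereoisomers in total.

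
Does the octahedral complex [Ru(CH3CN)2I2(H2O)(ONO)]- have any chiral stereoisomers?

yes

An octahedron has six vertices in three trans pairs; every non-trans pair is cis.
Systematic placement gives 6 geometric isomers: CH3CN trans, I cis; CH3CN trans, I trans; CH3CN cis, I cis (3 arrangements, 2 chiral); CH3CN cis, I trans.
Of these, 2 lack any improper symmetry element and so occur as enantiomeric pairs, giving 6 + 2 = 8 stereoisomers in total.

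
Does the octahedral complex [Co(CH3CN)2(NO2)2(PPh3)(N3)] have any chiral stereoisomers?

yes

The six octahedral sites form three mutually perpendicular trans pairs.
The distinct arrangements are (6 in all): CH3CN trans, NO2 cis; CH3CN trans, NO2 trans; CH3CN cis, NO2 cis (3 arrangements, 2 chiral); CH3CN cis, NO2 trans.
Of these, 2 lack any improper symmetry element and so occur as enantiomeric pairs, giving 6 + 2 = 8 stereoisomers in total.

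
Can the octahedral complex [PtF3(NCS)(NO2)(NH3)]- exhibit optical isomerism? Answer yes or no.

The six octahedral sites form three mutually perpendicular trans pairs.
There are 4 geometric isomers: F mer (3 arrangements); F fac (chiral).
One of these lacks any improper symmetry element and so occurs as an enantiomeric pair, giving 4 + 1 = 5 stereoisomers in total.

yes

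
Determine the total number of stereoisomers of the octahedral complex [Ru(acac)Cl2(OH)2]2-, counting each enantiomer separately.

In an octahedral complex each vertex has one trans partner and four cis neighbours.
Each acac is bidentate and must span two cis positions.
The distinct arrangements are (3 in all): Cl trans, OH cis; Cl cis, OH cis (chiral); Cl cis, OH trans.
One of these lacks any improper symmetry element and so occurs as an enantiomeric pair, giving 3 + 1 = 4 stereoisomers in total.

4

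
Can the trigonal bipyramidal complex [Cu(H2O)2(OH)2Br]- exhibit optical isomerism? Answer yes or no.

In a trigonal bipyramid the two axial positions differ from the three equatorial ones.
Exhaustive case analysis gives 5 geometric isomers.
One of these lacks any improper symmetry element and so occurs as an enantiomeric pair, giving 5 + 1 = 6 stereoisomers in total.

yes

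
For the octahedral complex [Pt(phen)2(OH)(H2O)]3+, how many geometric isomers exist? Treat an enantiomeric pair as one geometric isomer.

2

An octahedron has six vertices in three trans pairs; every non-trans pair is cis.
Each phen is bidentate and must span two cis positions.
Working through the distinct placements yields 2 geometric isomers: OH and H2O mutually trans; OH and H2O mutually cis (chiral).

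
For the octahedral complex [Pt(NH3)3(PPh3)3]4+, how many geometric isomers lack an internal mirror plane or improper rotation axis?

The six octahedral sites form three mutually perpendicular trans pairs.
There are 2 geometric isomers: NH3 mer; NH3 fac.
Each arrangement has an internal mirror plane or centre of symmetry, so none is chiral.

0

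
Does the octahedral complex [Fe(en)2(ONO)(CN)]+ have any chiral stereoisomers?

yes

An octahedron has six vertices in three trans pairs; every non-trans pair is cis.
Each en is bidentate and must span two cis positions.
Systematic placement gives 2 geometric isomers: ONO and CN mutually trans; ONO and CN mutually cis (chiral).
One of these lacks any improper symmetry element and so occurs as an enantiomeric pair, giving 2 + 1 = 3 stereoisomers in total.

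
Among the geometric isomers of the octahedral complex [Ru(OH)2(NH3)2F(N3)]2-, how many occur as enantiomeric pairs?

2

In an octahedral complex each vertex has one trans partner and four cis neighbours.
Working through the distinct placements yields 6 geometric isomers: OH trans, NH3 trans; OH cis, NH3 cis (3 arrangements, 2 chiral); OH trans, NH3 cis; OH cis, NH3 trans.
Of these, 2 lack any improper symmetry element and so occur as enantiomeric pairs, giving 6 + 2 = 8 stereoisomers in total.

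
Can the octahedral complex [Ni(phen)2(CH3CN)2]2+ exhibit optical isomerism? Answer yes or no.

yes

The six octahedral sites form three mutually perpendicular trans pairs.
Each phen is bidentate and must span two cis positions.
There are 2 geometric isomers: CH3CN trans; CH3CN cis (chiral).
One of these lacks any improper symmetry element and so occurs as an enantiomeric pair, giving 2 + 1 = 3 stereoisomers in total.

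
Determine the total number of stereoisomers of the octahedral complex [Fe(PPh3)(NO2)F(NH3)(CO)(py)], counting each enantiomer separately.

An octahedron has six vertices in three trans pairs; every non-trans pair is cis.
Placing the ligands in turn and identifying arrangements related by rotation or reflection leaves 15 distinct geometric isomers.
Of these, 15 lack any improper symmetry element and so occur as enantiomeric pairs, giving 15 + 15 = 30 stereoisomers in total.

30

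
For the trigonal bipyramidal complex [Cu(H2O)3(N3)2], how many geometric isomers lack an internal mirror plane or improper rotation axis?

0

A trigonal bipyramid has two axial and three equatorial sites, which are chemically inequivalent.
Systematic placement gives 3 geometric isomers: N3 both equatorial; N3 one axial, one equatorial; N3 both axial.
Each arrangement has an internal mirror plane or centre of symmetry, so none is chiral.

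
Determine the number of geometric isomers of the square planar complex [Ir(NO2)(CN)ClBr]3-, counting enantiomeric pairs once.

3

A square has two trans pairs of vertices; adjacent vertices are cis.
Systematic placement gives 3 geometric isomers: (Br/Cl trans, CN/NO2 trans); (Br/NO2 trans, CN/Cl trans); (Br/CN trans, Cl/NO2 trans).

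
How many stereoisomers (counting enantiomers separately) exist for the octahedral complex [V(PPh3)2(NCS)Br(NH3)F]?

In an octahedral complex each vertex has one trans partner and four cis neighbours.
Exhaustive case analysis gives 9 geometric isomers.
Of these, 6 lack any improper symmetry element and so occur as enantiomeric pairs, giving 9 + 6 = 15 stereoisomers in total.

15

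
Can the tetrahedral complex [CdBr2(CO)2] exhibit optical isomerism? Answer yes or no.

In a tetrahedral complex all four positions are equivalent and every pair of ligands is adjacent — there is no cis/trans distinction.
Only one geometric arrangement is possible.

no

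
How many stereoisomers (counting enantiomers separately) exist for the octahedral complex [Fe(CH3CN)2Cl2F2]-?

The distinct arrangements are (5 in all): CH3CN trans, Cl trans, F trans; CH3CN trans, Cl cis, F cis; CH3CN cis, Cl cis, F trans; CH3CN cis, Cl cis, F cis (chiral); CH3CN cis, Cl trans, F cis.
One of these lacks any improper symmetry element and so occurs as an enantiomeric pair, giving 5 + 1 = 6 stereoisomers in total.

6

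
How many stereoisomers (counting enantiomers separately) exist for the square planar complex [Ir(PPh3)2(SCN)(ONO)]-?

In a square planar complex each vertex has one trans partner and two cis neighbours.
The distinct arrangements are (2 in all): PPh3 cis; PPh3 trans.
Each arrangement has an internal mirror plane or centre of symmetry, so none is chiral.

2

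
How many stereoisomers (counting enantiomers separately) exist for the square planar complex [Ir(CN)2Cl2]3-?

2

A square has two trans pairs of vertices; adjacent vertices are cis.
The distinct arrangements are (2 in all): CN cis; CN trans.
Each arrangement has an internal mirror plane or centre of symmetry, so none is chiral.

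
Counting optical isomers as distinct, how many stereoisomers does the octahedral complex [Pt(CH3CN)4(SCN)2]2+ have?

In an octahedral complex each vertex has one trans partner and four cis neighbours.
Working through the distinct placements yields 2 geometric isomers: SCN trans; SCN cis.
Each arrangement has an internal mirror plane or centre of symmetry, so none is chiral.

2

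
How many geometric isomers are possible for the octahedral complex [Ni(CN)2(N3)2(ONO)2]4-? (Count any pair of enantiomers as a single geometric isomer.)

In an octahedral complex each vertex has one trans partner and four cis neighbours.
Systematic placement gives 5 geometric isomers: CN trans, N3 trans, ONO trans; CN trans, N3 cis, ONO cis; CN cis, N3 cis, ONO trans; CN cis, N3 cis, ONO cis (chiral); CN cis, N3 trans, ONO cis.

5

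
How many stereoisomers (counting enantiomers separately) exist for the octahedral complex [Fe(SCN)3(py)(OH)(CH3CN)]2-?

In an octahedral complex each vertex has one trans partner and four cis neighbours.
The distinct arrangements are (4 in all): SCN mer (3 arrangements); SCN fac (chiral).
One of these lacks any improper symmetry element and so occurs as an enantiomeric pair, giving 4 + 1 = 5 stereoisomers in total.

5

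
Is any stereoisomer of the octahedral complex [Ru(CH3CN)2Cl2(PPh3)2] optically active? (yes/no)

An octahedron has six vertices in three trans pairs; every non-trans pair is cis.
The distinct arrangements are (5 in all): CH3CN trans, Cl trans, PPh3 trans; CH3CN trans, Cl cis, PPh3 cis; CH3CN cis, Cl cis, PPh3 trans; CH3CN cis, Cl cis, PPh3 cis (chiral); CH3CN cis, Cl trans, PPh3 cis.
One of these lacks any improper symmetry element and so occurs as an enantiomeric pair, giving 5 + 1 = 6 stereoisomers in total.

yes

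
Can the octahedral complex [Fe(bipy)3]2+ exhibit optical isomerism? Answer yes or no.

In an octahedral complex each vertex has one trans partner and four cis neighbours.
Each bipy is bidentate and must span two cis positions.
Only one geometric arrangement is possible; it has no improper symmetry element, so it exists as a pair of enantiomers (2 stereoisomers).

yes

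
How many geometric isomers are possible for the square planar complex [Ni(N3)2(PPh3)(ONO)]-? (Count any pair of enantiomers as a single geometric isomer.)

2

Working through the distinct placements yields 2 geometric isomers: N3 cis; N3 trans.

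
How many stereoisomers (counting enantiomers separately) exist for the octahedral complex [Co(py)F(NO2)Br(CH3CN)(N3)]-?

An octahedron has six vertices in three trans pairs; every non-trans pair is cis.
Exhaustive case analysis gives 15 geometric isomers.
Of these, 15 lack any improper symmetry element and so occur as enantiomeric pairs, giving 15 + 15 = 30 stereoisomers in total.

30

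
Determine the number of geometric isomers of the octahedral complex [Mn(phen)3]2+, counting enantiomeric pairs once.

1

An octahedron has six vertices in three trans pairs; every non-trans pair is cis.
Each phen is bidentate and must span two cis positions.
Only one geometric arrangement is possible; it has no improper symmetry element, so it exists as a pair of enantiomers (2 stereoisomers).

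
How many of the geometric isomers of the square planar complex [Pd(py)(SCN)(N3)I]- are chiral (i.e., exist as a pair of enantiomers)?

0

In a square planar complex each vertex has one trans partner and two cis neighbours.
There are 3 geometric isomers: (I/SCN trans, N3/py trans); (I/py trans, N3/SCN trans); (I/N3 trans, SCN/py trans).
Each arrangement has an internal mirror plane or centre of symmetry, so none is chiral.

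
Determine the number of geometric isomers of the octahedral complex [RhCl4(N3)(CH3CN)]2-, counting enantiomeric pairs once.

The six octahedral sites form three mutually perpendicular trans pairs.
There are 2 geometric isomers: N3 and CH3CN mutually cis; N3 and CH3CN mutually trans.

2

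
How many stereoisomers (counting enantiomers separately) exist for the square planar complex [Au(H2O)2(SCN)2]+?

Working through the distinct placements yields 2 geometric isomers: H2O cis; H2O trans.
Each arrangement has an internal mirror plane or centre of symmetry, so none is chiral.

2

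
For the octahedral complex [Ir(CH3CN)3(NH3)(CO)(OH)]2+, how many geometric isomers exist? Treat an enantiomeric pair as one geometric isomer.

Working through the distinct placements yields 4 geometric isomers: CH3CN mer (3 arrangements); CH3CN fac (chiral).

4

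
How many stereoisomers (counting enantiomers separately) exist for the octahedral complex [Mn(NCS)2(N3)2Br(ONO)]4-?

8

In an octahedral complex each vertex has one trans partner and four cis neighbours.
Systematic placement gives 6 geometric isomers: NCS cis, N3 cis (3 arrangements, 2 chiral); NCS trans, N3 cis; NCS cis, N3 trans; NCS trans, N3 trans.
Of these, 2 lack any improper symmetry element and so occur as enantiomeric pairs, giving 6 + 2 = 8 stereoisomers in total.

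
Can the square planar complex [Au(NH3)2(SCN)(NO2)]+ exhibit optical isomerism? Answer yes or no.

no

Systematic placement gives 2 geometric isomers: NH3 cis; NH3 trans.
Each arrangement has an internal mirror plane or centre of symmetry, so none is chiral.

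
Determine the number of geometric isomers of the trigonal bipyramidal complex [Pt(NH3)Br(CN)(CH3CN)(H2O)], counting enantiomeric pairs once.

A trigonal bipyramid has two axial and three equatorial sites, which are chemically inequivalent.
Systematic enumeration (placing each ligand type in turn and discarding arrangements equivalent by rotation or reflection) gives 10 geometric isomers.

10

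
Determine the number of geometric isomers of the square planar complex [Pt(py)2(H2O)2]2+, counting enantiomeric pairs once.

Systematic placement gives 2 geometric isomers: py cis; py trans.

2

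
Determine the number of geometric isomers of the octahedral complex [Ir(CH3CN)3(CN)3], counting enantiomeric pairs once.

2

The six octahedral sites form three mutually perpendicular trans pairs.
There are 2 geometric isomers: CH3CN mer; CH3CN fac.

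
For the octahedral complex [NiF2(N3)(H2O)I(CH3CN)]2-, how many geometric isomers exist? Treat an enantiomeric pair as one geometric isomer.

9

Exhaustive case analysis gives 9 geometric isomers.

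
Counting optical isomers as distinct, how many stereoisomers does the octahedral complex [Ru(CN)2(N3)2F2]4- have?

In an octahedral complex each vertex has one trans partner and four cis neighbours.
The distinct arrangements are (5 in all): CN trans, N3 trans, F trans; CN trans, N3 cis, F cis; CN cis, N3 trans, F cis; CN cis, N3 cis, F cis (chiral); CN cis, N3 cis, F trans.
One of these lacks any improper symmetry element and so occurs as an enantiomeric pair, giving 5 + 1 = 6 stereoisomers in total.

6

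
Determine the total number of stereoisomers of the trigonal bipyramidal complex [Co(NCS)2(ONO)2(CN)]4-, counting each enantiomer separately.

Placing the ligands in turn and identifying arrangements related by rotation or reflection leaves 5 distinct geometric isomers.
One of these lacks any improper symmetry element and so occurs as an enantiomeric pair, giving 5 + 1 = 6 stereoisomers in total.

6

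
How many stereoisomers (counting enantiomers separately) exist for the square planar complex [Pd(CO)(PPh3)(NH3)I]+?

In a square planar complex each vertex has one trans partner and two cis neighbours.
The distinct arrangements are (3 in all): (CO/NH3 trans, I/PPh3 trans); (CO/PPh3 trans, I/NH3 trans); (CO/I trans, NH3/PPh3 trans).
Each arrangement has an internal mirror plane or centre of symmetry, so none is chiral.

3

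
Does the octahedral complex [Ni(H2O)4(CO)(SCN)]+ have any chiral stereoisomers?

no

The distinct arrangements are (2 in all): CO and SCN mutually cis; CO and SCN mutually trans.
Each arrangement has an internal mirror plane or centre of symmetry, so none is chiral.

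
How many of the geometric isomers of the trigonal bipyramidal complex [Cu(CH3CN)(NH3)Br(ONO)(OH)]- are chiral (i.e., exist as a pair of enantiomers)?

10

A trigonal bipyramid has two axial and three equatorial sites, which are chemically inequivalent.
Placing the ligands in turn and identifying arrangements related by rotation or reflection leaves 10 distinct geometric isomers.
Of these, 10 lack any improper symmetry element and so occur as enantiomeric pairs, giving 10 + 10 = 20 stereoisomers in total.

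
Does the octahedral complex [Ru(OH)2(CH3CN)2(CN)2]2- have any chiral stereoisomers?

An octahedron has six vertices in three trans pairs; every non-trans pair is cis.
Working through the distinct placements yields 5 geometric isomers: OH trans, CH3CN trans, CN trans; OH cis, CH3CN trans, CN cis; OH trans, CH3CN cis, CN cis; OH cis, CH3CN cis, CN cis (chiral); OH cis, CH3CN cis, CN trans.
One of these lacks any improper symmetry element and so occurs as an enantiomeric pair, giving 5 + 1 = 6 stereoisomers in total.

yes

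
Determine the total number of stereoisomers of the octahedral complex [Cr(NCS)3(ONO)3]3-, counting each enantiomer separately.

The six octahedral sites form three mutually perpendicular trans pairs.
Working through the distinct placements yields 2 geometric isomers: NCS mer; NCS fac.
Each arrangement has an internal mirror plane or centre of symmetry, so none is chiral.

2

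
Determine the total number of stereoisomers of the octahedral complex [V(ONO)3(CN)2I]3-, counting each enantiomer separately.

The distinct arrangements are (3 in all): ONO mer, CN trans; ONO mer, CN cis; ONO fac, CN cis.
Each arrangement has an internal mirror plane or centre of symmetry, so none is chiral.

3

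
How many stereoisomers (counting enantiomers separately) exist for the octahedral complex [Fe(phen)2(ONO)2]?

3

An octahedron has six vertices in three trans pairs; every non-trans pair is cis.
Each phen is bidentate and must span two cis positions.
Working through the distinct placements yields 2 geometric isomers: ONO trans; ONO cis (chiral).
One of these lacks any improper symmetry element and so occurs as an enantiomeric pair, giving 2 + 1 = 3 stereoisomers in total.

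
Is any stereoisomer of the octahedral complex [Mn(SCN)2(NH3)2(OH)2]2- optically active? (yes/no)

yes

The six octahedral sites form three mutually perpendicular trans pairs.
Working through the distinct placements yields 5 geometric isomers: SCN trans, NH3 trans, OH trans; SCN cis, NH3 trans, OH cis; SCN trans, NH3 cis, OH cis; SCN cis, NH3 cis, OH cis (chiral); SCN cis, NH3 cis, OH trans.
One of these lacks any improper symmetry element and so occurs as an enantiomeric pair, giving 5 + 1 = 6 stereoisomers in total.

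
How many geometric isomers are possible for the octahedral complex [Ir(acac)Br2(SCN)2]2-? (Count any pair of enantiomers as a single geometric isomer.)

The six octahedral sites form three mutually perpendicular trans pairs.
Each acac is bidentate and must span two cis positions.
The distinct arrangements are (3 in all): Br trans, SCN cis; Br cis, SCN cis (chiral); Br cis, SCN trans.

3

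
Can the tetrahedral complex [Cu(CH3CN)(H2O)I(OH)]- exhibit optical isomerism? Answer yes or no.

All four vertices of a tetrahedron are equivalent and mutually adjacent, so cis/trans isomerism cannot arise.
Only one geometric arrangement is possible; it has no improper symmetry element, so it exists as a pair of enantiomers (2 stereoisomers).

yes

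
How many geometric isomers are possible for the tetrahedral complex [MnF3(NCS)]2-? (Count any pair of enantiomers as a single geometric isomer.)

In a tetrahedral complex all four positions are equivalent and every pair of ligands is adjacent — there is no cis/trans distinction.
Only one geometric arrangement is possible.

1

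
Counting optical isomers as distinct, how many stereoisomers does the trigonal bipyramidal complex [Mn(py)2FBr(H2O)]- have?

10

Exhaustive case analysis gives 7 geometric isomers.
Of these, 3 lack any improper symmetry element and so occur as enantiomeric pairs, giving 7 + 3 = 10 stereoisomers in total.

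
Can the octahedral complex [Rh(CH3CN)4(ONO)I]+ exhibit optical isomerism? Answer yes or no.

In an octahedral complex each vertex has one trans partner and four cis neighbours.
The distinct arrangements are (2 in all): ONO and I mutually trans; ONO and I mutually cis.
Each arrangement has an internal mirror plane or centre of symmetry, so none is chiral.

no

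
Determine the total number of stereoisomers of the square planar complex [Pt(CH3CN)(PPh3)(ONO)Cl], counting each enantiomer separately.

A square has two trans pairs of vertices; adjacent vertices are cis.
There are 3 geometric isomers: (CH3CN/ONO trans, Cl/PPh3 trans); (CH3CN/PPh3 trans, Cl/ONO trans); (CH3CN/Cl trans, ONO/PPh3 trans).
Each arrangement has an internal mirror plane or centre of symmetry, so none is chiral.

3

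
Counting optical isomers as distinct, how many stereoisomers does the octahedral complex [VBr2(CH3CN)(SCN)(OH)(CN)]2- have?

15

An octahedron has six vertices in three trans pairs; every non-trans pair is cis.
Systematic enumeration (placing each ligand type in turn and discarding arrangements equivalent by rotation or reflection) gives 9 geometric isomers.
Of these, 6 lack any improper symmetry element and so occur as enantiomeric pairs, giving 9 + 6 = 15 stereoisomers in total.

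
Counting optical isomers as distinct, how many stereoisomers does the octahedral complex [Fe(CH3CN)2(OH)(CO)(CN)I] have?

15

An octahedron has six vertices in three trans pairs; every non-trans pair is cis.
Placing the ligands in turn and identifying arrangements related by rotation or reflection leaves 9 distinct geometric isomers.
Of these, 6 lack any improper symmetry element and so occur as enantiomeric pairs, giving 9 + 6 = 15 stereoisomers in total.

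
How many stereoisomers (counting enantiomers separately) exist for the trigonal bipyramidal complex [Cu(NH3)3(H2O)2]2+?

3

Systematic placement gives 3 geometric isomers: H2O both axial; H2O one axial, one equatorial; H2O both equatorial.
Each arrangement has an internal mirror plane or centre of symmetry, so none is chiral.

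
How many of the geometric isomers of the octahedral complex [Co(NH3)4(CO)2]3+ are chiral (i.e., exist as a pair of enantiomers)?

An octahedron has six vertices in three trans pairs; every non-trans pair is cis.
Systematic placement gives 2 geometric isomers: CO trans; CO cis.
Each arrangement has an internal mirror plane or centre of symmetry, so none is chiral.

0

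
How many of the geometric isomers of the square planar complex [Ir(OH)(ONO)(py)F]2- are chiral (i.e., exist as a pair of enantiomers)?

0

A square has two trans pairs of vertices; adjacent vertices are cis.
Working through the distinct placements yields 3 geometric isomers: (F/ONO trans, OH/py trans); (F/py trans, OH/ONO trans); (F/OH trans, ONO/py trans).
Each arrangement has an internal mirror plane or centre of symmetry, so none is chiral.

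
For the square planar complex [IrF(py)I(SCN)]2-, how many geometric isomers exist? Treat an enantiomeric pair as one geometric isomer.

A square has two trans pairs of vertices; adjacent vertices are cis.
The distinct arrangements are (3 in all): (F/SCN trans, I/py trans); (F/py trans, I/SCN trans); (F/I trans, SCN/py trans).

3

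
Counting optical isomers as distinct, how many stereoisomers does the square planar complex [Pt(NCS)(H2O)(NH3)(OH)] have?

3

In a square planar complex each vertex has one trans partner and two cis neighbours.
The distinct arrangements are (3 in all): (H2O/NH3 trans, NCS/OH trans); (H2O/OH trans, NCS/NH3 trans); (H2O/NCS trans, NH3/OH trans).
Each arrangement has an internal mirror plane or centre of symmetry, so none is chiral.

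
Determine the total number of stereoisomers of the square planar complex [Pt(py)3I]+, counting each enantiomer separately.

A square has two trans pairs of vertices; adjacent vertices are cis.
Only one geometric arrangement is possible.

1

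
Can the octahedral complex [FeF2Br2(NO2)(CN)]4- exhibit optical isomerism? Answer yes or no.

yes

In an octahedral complex each vertex has one trans partner and four cis neighbours.
There are 6 geometric isomers: F cis, Br trans; F trans, Br trans; F cis, Br cis (3 arrangements, 2 chiral); F trans, Br cis.
Of these, 2 lack any improper symmetry element and so occur as enantiomeric pairs, giving 6 + 2 = 8 stereoisomers in total.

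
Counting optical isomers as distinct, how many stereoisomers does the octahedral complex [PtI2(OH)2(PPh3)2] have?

An octahedron has six vertices in three trans pairs; every non-trans pair is cis.
Systematic placement gives 5 geometric isomers: I trans, OH trans, PPh3 trans; I trans, OH cis, PPh3 cis; I cis, OH cis, PPh3 trans; I cis, OH cis, PPh3 cis (chiral); I cis, OH trans, PPh3 cis.
One of these lacks any improper symmetry element and so occurs as an enantiomeric pair, giving 5 + 1 = 6 stereoisomers in total.

6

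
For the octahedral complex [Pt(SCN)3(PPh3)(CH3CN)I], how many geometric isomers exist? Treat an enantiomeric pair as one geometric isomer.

4

Working through the distinct placements yields 4 geometric isomers: SCN mer (3 arrangements); SCN fac (chiral).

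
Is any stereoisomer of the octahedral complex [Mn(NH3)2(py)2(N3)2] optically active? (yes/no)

An octahedron has six vertices in three trans pairs; every non-trans pair is cis.
There are 5 geometric isomers: NH3 trans, py trans, N3 trans; NH3 cis, py cis, N3 trans; NH3 cis, py trans, N3 cis; NH3 cis, py cis, N3 cis (chiral); NH3 trans, py cis, N3 cis.
One of these lacks any improper symmetry element and so occurs as an enantiomeric pair, giving 5 + 1 = 6 stereoisomers in total.

yes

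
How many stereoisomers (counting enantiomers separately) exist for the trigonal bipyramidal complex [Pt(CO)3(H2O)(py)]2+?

In a trigonal bipyramid the two axial positions differ from the three equatorial ones.
There are 4 geometric isomers: H2O equatorial, py equatorial; H2O axial, py equatorial; H2O equatorial, py axial; H2O axial, py axial.
Each arrangement has an internal mirror plane or centre of symmetry, so none is chiral.

4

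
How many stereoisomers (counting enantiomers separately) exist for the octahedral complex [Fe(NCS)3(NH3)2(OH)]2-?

The six octahedral sites form three mutually perpendicular trans pairs.
There are 3 geometric isomers: NCS mer, NH3 cis; NCS mer, NH3 trans; NCS fac, NH3 cis.
Each arrangement has an internal mirror plane or centre of symmetry, so none is chiral.

3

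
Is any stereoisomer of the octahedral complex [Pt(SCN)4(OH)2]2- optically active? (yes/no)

In an octahedral complex each vertex has one trans partner and four cis neighbours.
Systematic placement gives 2 geometric isomers: OH trans; OH cis.
Each arrangement has an internal mirror plane or centre of symmetry, so none is chiral.

no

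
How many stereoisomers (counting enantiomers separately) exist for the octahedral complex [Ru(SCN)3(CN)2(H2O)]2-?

3

There are 3 geometric isomers: SCN mer, CN trans; SCN mer, CN cis; SCN fac, CN cis.
Each arrangement has an internal mirror plane or centre of symmetry, so none is chiral.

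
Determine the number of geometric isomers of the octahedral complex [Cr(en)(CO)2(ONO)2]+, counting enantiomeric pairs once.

3

The six octahedral sites form three mutually perpendicular trans pairs.
Each en is bidentate and must span two cis positions.
Systematic placement gives 3 geometric isomers: CO trans, ONO cis; CO cis, ONO cis (chiral); CO cis, ONO trans.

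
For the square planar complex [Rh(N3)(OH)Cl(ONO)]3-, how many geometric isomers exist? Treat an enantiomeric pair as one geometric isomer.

Working through the distinct placements yields 3 geometric isomers: (Cl/OH trans, N3/ONO trans); (Cl/ONO trans, N3/OH trans); (Cl/N3 trans, OH/ONO trans).

3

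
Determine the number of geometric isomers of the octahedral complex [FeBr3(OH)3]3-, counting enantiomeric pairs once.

There are 2 geometric isomers: Br mer; Br fac.

2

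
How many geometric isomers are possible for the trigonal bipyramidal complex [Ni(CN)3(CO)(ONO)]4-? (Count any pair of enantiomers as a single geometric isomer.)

Working through the distinct placements yields 4 geometric isomers: CO equatorial, ONO equatorial; CO axial, ONO equatorial; CO equatorial, ONO axial; CO axial, ONO axial.

4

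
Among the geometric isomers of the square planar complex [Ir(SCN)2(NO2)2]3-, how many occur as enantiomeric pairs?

A square has two trans pairs of vertices; adjacent vertices are cis.
Systematic placement gives 2 geometric isomers: SCN cis; SCN trans.
Each arrangement has an internal mirror plane or centre of symmetry, so none is chiral.

0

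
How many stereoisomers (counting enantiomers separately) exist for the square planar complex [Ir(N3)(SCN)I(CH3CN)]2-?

A square has two trans pairs of vertices; adjacent vertices are cis.
Systematic placement gives 3 geometric isomers: (CH3CN/N3 trans, I/SCN trans); (CH3CN/SCN trans, I/N3 trans); (CH3CN/I trans, N3/SCN trans).
Each arrangement has an internal mirror plane or centre of symmetry, so none is chiral.

3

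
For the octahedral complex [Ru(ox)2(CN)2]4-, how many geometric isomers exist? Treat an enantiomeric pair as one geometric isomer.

2

In an octahedral complex each vertex has one trans partner and four cis neighbours.
Each ox is bidentate and must span two cis positions.
There are 2 geometric isomers: CN trans; CN cis (chiral).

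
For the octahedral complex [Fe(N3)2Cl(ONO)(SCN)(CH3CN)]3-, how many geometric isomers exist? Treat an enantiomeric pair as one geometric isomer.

In an octahedral complex each vertex has one trans partner and four cis neighbours.
Placing the ligands in turn and identifying arrangements related by rotation or reflection leaves 9 distinct geometric isomers.

9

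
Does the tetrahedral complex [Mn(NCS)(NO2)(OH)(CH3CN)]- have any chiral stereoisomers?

All four vertices of a tetrahedron are equivalent and mutually adjacent, so cis/trans isomerism cannot arise.
Only one geometric arrangement is possible; it has no improper symmetry element, so it exists as a pair of enantiomers (2 stereoisomers).

yes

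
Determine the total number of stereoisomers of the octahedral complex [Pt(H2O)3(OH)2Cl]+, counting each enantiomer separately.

The six octahedral sites form three mutually perpendicular trans pairs.
Systematic placement gives 3 geometric isomers: H2O mer, OH trans; H2O fac, OH cis; H2O mer, OH cis.
Each arrangement has an internal mirror plane or centre of symmetry, so none is chiral.

3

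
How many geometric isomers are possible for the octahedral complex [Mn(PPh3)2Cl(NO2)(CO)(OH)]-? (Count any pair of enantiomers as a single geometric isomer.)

Placing the ligands in turn and identifying arrangements related by rotation or reflection leaves 9 distinct geometric isomers.

9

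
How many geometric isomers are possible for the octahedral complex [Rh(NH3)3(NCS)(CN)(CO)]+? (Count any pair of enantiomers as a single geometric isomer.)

The six octahedral sites form three mutually perpendicular trans pairs.
Systematic placement gives 4 geometric isomers: NH3 mer (3 arrangements); NH3 fac (chiral).

4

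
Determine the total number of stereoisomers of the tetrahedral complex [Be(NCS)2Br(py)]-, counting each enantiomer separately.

1

All four vertices of a tetrahedron are equivalent and mutually adjacent, so cis/trans isomerism cannot arise.
Only one geometric arrangement is possible.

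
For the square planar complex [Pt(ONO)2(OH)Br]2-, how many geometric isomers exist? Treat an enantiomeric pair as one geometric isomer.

2

The distinct arrangements are (2 in all): ONO cis; ONO trans.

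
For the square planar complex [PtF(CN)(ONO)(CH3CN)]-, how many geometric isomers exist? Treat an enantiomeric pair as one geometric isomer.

In a square planar complex each vertex has one trans partner and two cis neighbours.
There are 3 geometric isomers: (CH3CN/F trans, CN/ONO trans); (CH3CN/ONO trans, CN/F trans); (CH3CN/CN trans, F/ONO trans).

3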